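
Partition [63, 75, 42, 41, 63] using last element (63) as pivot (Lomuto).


Pivot: 63
  63 <= 63: advance i (no swap)
  42 <= 63: swap -> [63, 42, 75, 41, 63]
  41 <= 63: swap -> [63, 42, 41, 75, 63]
Place pivot at 3: [63, 42, 41, 63, 75]

Partitioned: [63, 42, 41, 63, 75]


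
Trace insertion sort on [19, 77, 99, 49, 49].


Initial: [19, 77, 99, 49, 49]
Insert 77: [19, 77, 99, 49, 49]
Insert 99: [19, 77, 99, 49, 49]
Insert 49: [19, 49, 77, 99, 49]
Insert 49: [19, 49, 49, 77, 99]

Sorted: [19, 49, 49, 77, 99]


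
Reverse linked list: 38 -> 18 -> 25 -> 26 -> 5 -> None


Step 1: curr=38, set curr.next=prev(None) | reversed so far: 38
Step 2: curr=18, set curr.next=prev(38) | reversed so far: 18 -> 38
Step 3: curr=25, set curr.next=prev(18) | reversed so far: 25 -> 18 -> 38
Step 4: curr=26, set curr.next=prev(25) | reversed so far: 26 -> 25 -> 18 -> 38
Step 5: curr=5, set curr.next=prev(26) | reversed so far: 5 -> 26 -> 25 -> 18 -> 38

5 -> 26 -> 25 -> 18 -> 38 -> None


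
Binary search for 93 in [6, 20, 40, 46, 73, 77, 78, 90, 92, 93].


Step 1: lo=0, hi=9, mid=4, val=73
Step 2: lo=5, hi=9, mid=7, val=90
Step 3: lo=8, hi=9, mid=8, val=92
Step 4: lo=9, hi=9, mid=9, val=93

Found at index 9


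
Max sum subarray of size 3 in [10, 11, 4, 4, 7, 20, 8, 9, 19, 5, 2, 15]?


[0:3]: 25
[1:4]: 19
[2:5]: 15
[3:6]: 31
[4:7]: 35
[5:8]: 37
[6:9]: 36
[7:10]: 33
[8:11]: 26
[9:12]: 22

Max: 37 at [5:8]


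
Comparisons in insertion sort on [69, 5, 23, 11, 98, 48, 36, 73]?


Algorithm: insertion sort
Input: [69, 5, 23, 11, 98, 48, 36, 73]
Sorted: [5, 11, 23, 36, 48, 69, 73, 98]

16


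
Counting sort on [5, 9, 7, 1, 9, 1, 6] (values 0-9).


Input: [5, 9, 7, 1, 9, 1, 6]
Counts: [0, 2, 0, 0, 0, 1, 1, 1, 0, 2]

Sorted: [1, 1, 5, 6, 7, 9, 9]


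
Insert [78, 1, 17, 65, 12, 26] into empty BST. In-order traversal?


Insert 78: root
Insert 1: L from 78
Insert 17: L from 78 -> R from 1
Insert 65: L from 78 -> R from 1 -> R from 17
Insert 12: L from 78 -> R from 1 -> L from 17
Insert 26: L from 78 -> R from 1 -> R from 17 -> L from 65

In-order: [1, 12, 17, 26, 65, 78]


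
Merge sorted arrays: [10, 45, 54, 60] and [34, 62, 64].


Take 10 from A
Take 34 from B
Take 45 from A
Take 54 from A
Take 60 from A

Merged: [10, 34, 45, 54, 60, 62, 64]


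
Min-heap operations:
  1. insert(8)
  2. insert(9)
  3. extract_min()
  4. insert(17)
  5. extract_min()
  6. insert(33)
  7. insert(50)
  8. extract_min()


insert(8) -> [8]
insert(9) -> [8, 9]
extract_min()->8, [9]
insert(17) -> [9, 17]
extract_min()->9, [17]
insert(33) -> [17, 33]
insert(50) -> [17, 33, 50]
extract_min()->17, [33, 50]

Final heap: [33, 50]


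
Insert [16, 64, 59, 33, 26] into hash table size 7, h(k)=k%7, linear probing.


Insert 16: h=2 -> slot 2
Insert 64: h=1 -> slot 1
Insert 59: h=3 -> slot 3
Insert 33: h=5 -> slot 5
Insert 26: h=5, 1 probes -> slot 6

Table: [None, 64, 16, 59, None, 33, 26]


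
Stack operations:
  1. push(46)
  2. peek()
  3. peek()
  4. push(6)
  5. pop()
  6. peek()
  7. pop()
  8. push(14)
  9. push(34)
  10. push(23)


push(46) -> [46]
peek()->46
peek()->46
push(6) -> [46, 6]
pop()->6, [46]
peek()->46
pop()->46, []
push(14) -> [14]
push(34) -> [14, 34]
push(23) -> [14, 34, 23]

Final stack: [14, 34, 23]


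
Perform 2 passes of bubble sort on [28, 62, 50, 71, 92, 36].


Initial: [28, 62, 50, 71, 92, 36]
Pass 1: [28, 50, 62, 71, 36, 92] (2 swaps)
Pass 2: [28, 50, 62, 36, 71, 92] (1 swaps)

After 2 passes: [28, 50, 62, 36, 71, 92]


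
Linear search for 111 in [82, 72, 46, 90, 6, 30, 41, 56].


i=0: 82!=111
i=1: 72!=111
i=2: 46!=111
i=3: 90!=111
i=4: 6!=111
i=5: 30!=111
i=6: 41!=111
i=7: 56!=111

Not found, 8 comps


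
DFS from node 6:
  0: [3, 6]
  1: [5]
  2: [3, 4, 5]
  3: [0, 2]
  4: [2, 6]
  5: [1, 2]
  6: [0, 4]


Visit 6, push [4, 0]
Visit 0, push [3]
Visit 3, push [2]
Visit 2, push [5, 4]
Visit 4, push []
Visit 5, push [1]
Visit 1, push []

DFS order: [6, 0, 3, 2, 4, 5, 1]


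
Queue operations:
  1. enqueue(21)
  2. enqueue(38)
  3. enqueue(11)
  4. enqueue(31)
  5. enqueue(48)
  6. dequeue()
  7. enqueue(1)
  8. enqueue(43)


enqueue(21) -> [21]
enqueue(38) -> [21, 38]
enqueue(11) -> [21, 38, 11]
enqueue(31) -> [21, 38, 11, 31]
enqueue(48) -> [21, 38, 11, 31, 48]
dequeue()->21, [38, 11, 31, 48]
enqueue(1) -> [38, 11, 31, 48, 1]
enqueue(43) -> [38, 11, 31, 48, 1, 43]

Final queue: [38, 11, 31, 48, 1, 43]


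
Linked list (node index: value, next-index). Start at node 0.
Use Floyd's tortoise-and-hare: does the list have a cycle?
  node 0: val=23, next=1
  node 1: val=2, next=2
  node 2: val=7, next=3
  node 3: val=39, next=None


Floyd's tortoise (slow, +1) and hare (fast, +2):
  init: slow=0, fast=0
  step 1: slow=1, fast=2
  step 2: fast 2->3->None, no cycle

Cycle: no


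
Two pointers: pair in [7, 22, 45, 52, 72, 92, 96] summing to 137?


lo=0(7)+hi=6(96)=103
lo=1(22)+hi=6(96)=118
lo=2(45)+hi=6(96)=141
lo=2(45)+hi=5(92)=137

Yes: 45+92=137


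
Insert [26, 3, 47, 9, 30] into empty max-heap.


Insert 26: [26]
Insert 3: [26, 3]
Insert 47: [47, 3, 26]
Insert 9: [47, 9, 26, 3]
Insert 30: [47, 30, 26, 3, 9]

Final heap: [47, 30, 26, 3, 9]


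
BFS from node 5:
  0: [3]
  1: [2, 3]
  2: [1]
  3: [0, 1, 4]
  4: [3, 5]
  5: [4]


Visit 5, enqueue [4]
Visit 4, enqueue [3]
Visit 3, enqueue [0, 1]
Visit 0, enqueue []
Visit 1, enqueue [2]
Visit 2, enqueue []

BFS order: [5, 4, 3, 0, 1, 2]


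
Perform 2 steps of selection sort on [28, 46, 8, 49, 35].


Initial: [28, 46, 8, 49, 35]
Step 1: min=8 at 2
  Swap: [8, 46, 28, 49, 35]
Step 2: min=28 at 2
  Swap: [8, 28, 46, 49, 35]

After 2 steps: [8, 28, 46, 49, 35]


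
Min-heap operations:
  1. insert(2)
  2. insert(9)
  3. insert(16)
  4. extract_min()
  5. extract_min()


insert(2) -> [2]
insert(9) -> [2, 9]
insert(16) -> [2, 9, 16]
extract_min()->2, [9, 16]
extract_min()->9, [16]

Final heap: [16]


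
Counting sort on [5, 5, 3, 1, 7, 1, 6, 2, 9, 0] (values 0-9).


Input: [5, 5, 3, 1, 7, 1, 6, 2, 9, 0]
Counts: [1, 2, 1, 1, 0, 2, 1, 1, 0, 1]

Sorted: [0, 1, 1, 2, 3, 5, 5, 6, 7, 9]


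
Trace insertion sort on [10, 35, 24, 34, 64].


Initial: [10, 35, 24, 34, 64]
Insert 35: [10, 35, 24, 34, 64]
Insert 24: [10, 24, 35, 34, 64]
Insert 34: [10, 24, 34, 35, 64]
Insert 64: [10, 24, 34, 35, 64]

Sorted: [10, 24, 34, 35, 64]


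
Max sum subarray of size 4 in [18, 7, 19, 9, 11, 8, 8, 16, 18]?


[0:4]: 53
[1:5]: 46
[2:6]: 47
[3:7]: 36
[4:8]: 43
[5:9]: 50

Max: 53 at [0:4]


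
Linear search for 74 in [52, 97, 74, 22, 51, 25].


i=0: 52!=74
i=1: 97!=74
i=2: 74==74 found!

Found at 2, 3 comps


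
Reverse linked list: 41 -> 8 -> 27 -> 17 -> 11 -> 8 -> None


Step 1: curr=41, set curr.next=prev(None) | reversed so far: 41
Step 2: curr=8, set curr.next=prev(41) | reversed so far: 8 -> 41
Step 3: curr=27, set curr.next=prev(8) | reversed so far: 27 -> 8 -> 41
Step 4: curr=17, set curr.next=prev(27) | reversed so far: 17 -> 27 -> 8 -> 41
Step 5: curr=11, set curr.next=prev(17) | reversed so far: 11 -> 17 -> 27 -> 8 -> 41
Step 6: curr=8, set curr.next=prev(11) | reversed so far: 8 -> 11 -> 17 -> 27 -> 8 -> 41

8 -> 11 -> 17 -> 27 -> 8 -> 41 -> None


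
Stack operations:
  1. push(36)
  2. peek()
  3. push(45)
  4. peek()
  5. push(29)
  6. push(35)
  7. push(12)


push(36) -> [36]
peek()->36
push(45) -> [36, 45]
peek()->45
push(29) -> [36, 45, 29]
push(35) -> [36, 45, 29, 35]
push(12) -> [36, 45, 29, 35, 12]

Final stack: [36, 45, 29, 35, 12]


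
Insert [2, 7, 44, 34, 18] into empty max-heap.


Insert 2: [2]
Insert 7: [7, 2]
Insert 44: [44, 2, 7]
Insert 34: [44, 34, 7, 2]
Insert 18: [44, 34, 7, 2, 18]

Final heap: [44, 34, 7, 2, 18]


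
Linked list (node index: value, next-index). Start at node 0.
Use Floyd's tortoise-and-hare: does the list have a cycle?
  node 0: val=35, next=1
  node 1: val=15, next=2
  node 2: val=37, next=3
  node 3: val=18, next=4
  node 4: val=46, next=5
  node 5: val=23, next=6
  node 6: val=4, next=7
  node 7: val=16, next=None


Floyd's tortoise (slow, +1) and hare (fast, +2):
  init: slow=0, fast=0
  step 1: slow=1, fast=2
  step 2: slow=2, fast=4
  step 3: slow=3, fast=6
  step 4: fast 6->7->None, no cycle

Cycle: no


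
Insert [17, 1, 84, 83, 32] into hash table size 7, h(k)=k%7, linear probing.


Insert 17: h=3 -> slot 3
Insert 1: h=1 -> slot 1
Insert 84: h=0 -> slot 0
Insert 83: h=6 -> slot 6
Insert 32: h=4 -> slot 4

Table: [84, 1, None, 17, 32, None, 83]


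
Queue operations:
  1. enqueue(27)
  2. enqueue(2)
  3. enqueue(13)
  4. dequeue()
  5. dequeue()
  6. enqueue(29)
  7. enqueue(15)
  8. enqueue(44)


enqueue(27) -> [27]
enqueue(2) -> [27, 2]
enqueue(13) -> [27, 2, 13]
dequeue()->27, [2, 13]
dequeue()->2, [13]
enqueue(29) -> [13, 29]
enqueue(15) -> [13, 29, 15]
enqueue(44) -> [13, 29, 15, 44]

Final queue: [13, 29, 15, 44]


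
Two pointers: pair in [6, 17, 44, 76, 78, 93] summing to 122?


lo=0(6)+hi=5(93)=99
lo=1(17)+hi=5(93)=110
lo=2(44)+hi=5(93)=137
lo=2(44)+hi=4(78)=122

Yes: 44+78=122


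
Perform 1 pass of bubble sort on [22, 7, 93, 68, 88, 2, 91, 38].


Initial: [22, 7, 93, 68, 88, 2, 91, 38]
Pass 1: [7, 22, 68, 88, 2, 91, 38, 93] (6 swaps)

After 1 pass: [7, 22, 68, 88, 2, 91, 38, 93]


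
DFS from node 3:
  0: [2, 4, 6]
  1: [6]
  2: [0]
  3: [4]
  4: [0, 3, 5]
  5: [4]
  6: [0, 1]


Visit 3, push [4]
Visit 4, push [5, 0]
Visit 0, push [6, 2]
Visit 2, push []
Visit 6, push [1]
Visit 1, push []
Visit 5, push []

DFS order: [3, 4, 0, 2, 6, 1, 5]


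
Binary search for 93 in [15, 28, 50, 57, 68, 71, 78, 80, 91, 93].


Step 1: lo=0, hi=9, mid=4, val=68
Step 2: lo=5, hi=9, mid=7, val=80
Step 3: lo=8, hi=9, mid=8, val=91
Step 4: lo=9, hi=9, mid=9, val=93

Found at index 9


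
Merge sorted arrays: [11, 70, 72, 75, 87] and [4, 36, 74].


Take 4 from B
Take 11 from A
Take 36 from B
Take 70 from A
Take 72 from A
Take 74 from B

Merged: [4, 11, 36, 70, 72, 74, 75, 87]


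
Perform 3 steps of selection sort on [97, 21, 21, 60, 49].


Initial: [97, 21, 21, 60, 49]
Step 1: min=21 at 1
  Swap: [21, 97, 21, 60, 49]
Step 2: min=21 at 2
  Swap: [21, 21, 97, 60, 49]
Step 3: min=49 at 4
  Swap: [21, 21, 49, 60, 97]

After 3 steps: [21, 21, 49, 60, 97]


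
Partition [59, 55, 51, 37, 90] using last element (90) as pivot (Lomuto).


Pivot: 90
  59 <= 90: advance i (no swap)
  55 <= 90: advance i (no swap)
  51 <= 90: advance i (no swap)
  37 <= 90: advance i (no swap)
Place pivot at 4: [59, 55, 51, 37, 90]

Partitioned: [59, 55, 51, 37, 90]


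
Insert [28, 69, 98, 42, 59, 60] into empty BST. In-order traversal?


Insert 28: root
Insert 69: R from 28
Insert 98: R from 28 -> R from 69
Insert 42: R from 28 -> L from 69
Insert 59: R from 28 -> L from 69 -> R from 42
Insert 60: R from 28 -> L from 69 -> R from 42 -> R from 59

In-order: [28, 42, 59, 60, 69, 98]


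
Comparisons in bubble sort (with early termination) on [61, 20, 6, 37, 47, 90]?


Algorithm: bubble sort (with early termination)
Input: [61, 20, 6, 37, 47, 90]
Sorted: [6, 20, 37, 47, 61, 90]

12


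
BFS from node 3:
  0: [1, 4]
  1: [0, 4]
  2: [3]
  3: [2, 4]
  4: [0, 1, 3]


Visit 3, enqueue [2, 4]
Visit 2, enqueue []
Visit 4, enqueue [0, 1]
Visit 0, enqueue []
Visit 1, enqueue []

BFS order: [3, 2, 4, 0, 1]


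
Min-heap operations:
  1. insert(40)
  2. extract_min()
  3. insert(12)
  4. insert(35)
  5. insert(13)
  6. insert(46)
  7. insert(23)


insert(40) -> [40]
extract_min()->40, []
insert(12) -> [12]
insert(35) -> [12, 35]
insert(13) -> [12, 35, 13]
insert(46) -> [12, 35, 13, 46]
insert(23) -> [12, 23, 13, 46, 35]

Final heap: [12, 23, 13, 46, 35]


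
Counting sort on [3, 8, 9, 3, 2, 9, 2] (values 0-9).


Input: [3, 8, 9, 3, 2, 9, 2]
Counts: [0, 0, 2, 2, 0, 0, 0, 0, 1, 2]

Sorted: [2, 2, 3, 3, 8, 9, 9]


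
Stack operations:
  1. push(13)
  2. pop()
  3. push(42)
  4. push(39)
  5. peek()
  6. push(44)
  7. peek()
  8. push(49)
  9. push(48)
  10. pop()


push(13) -> [13]
pop()->13, []
push(42) -> [42]
push(39) -> [42, 39]
peek()->39
push(44) -> [42, 39, 44]
peek()->44
push(49) -> [42, 39, 44, 49]
push(48) -> [42, 39, 44, 49, 48]
pop()->48, [42, 39, 44, 49]

Final stack: [42, 39, 44, 49]


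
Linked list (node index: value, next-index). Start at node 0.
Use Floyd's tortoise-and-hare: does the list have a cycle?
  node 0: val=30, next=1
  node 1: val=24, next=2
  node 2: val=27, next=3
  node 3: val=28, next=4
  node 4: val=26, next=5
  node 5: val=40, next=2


Floyd's tortoise (slow, +1) and hare (fast, +2):
  init: slow=0, fast=0
  step 1: slow=1, fast=2
  step 2: slow=2, fast=4
  step 3: slow=3, fast=2
  step 4: slow=4, fast=4
  slow == fast at node 4: cycle detected

Cycle: yes


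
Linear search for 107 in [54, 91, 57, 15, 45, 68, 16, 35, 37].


i=0: 54!=107
i=1: 91!=107
i=2: 57!=107
i=3: 15!=107
i=4: 45!=107
i=5: 68!=107
i=6: 16!=107
i=7: 35!=107
i=8: 37!=107

Not found, 9 comps


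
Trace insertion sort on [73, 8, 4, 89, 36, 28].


Initial: [73, 8, 4, 89, 36, 28]
Insert 8: [8, 73, 4, 89, 36, 28]
Insert 4: [4, 8, 73, 89, 36, 28]
Insert 89: [4, 8, 73, 89, 36, 28]
Insert 36: [4, 8, 36, 73, 89, 28]
Insert 28: [4, 8, 28, 36, 73, 89]

Sorted: [4, 8, 28, 36, 73, 89]


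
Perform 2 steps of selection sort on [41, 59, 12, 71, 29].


Initial: [41, 59, 12, 71, 29]
Step 1: min=12 at 2
  Swap: [12, 59, 41, 71, 29]
Step 2: min=29 at 4
  Swap: [12, 29, 41, 71, 59]

After 2 steps: [12, 29, 41, 71, 59]


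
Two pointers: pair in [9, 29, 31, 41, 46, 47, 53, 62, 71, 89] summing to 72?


lo=0(9)+hi=9(89)=98
lo=0(9)+hi=8(71)=80
lo=0(9)+hi=7(62)=71
lo=1(29)+hi=7(62)=91
lo=1(29)+hi=6(53)=82
lo=1(29)+hi=5(47)=76
lo=1(29)+hi=4(46)=75
lo=1(29)+hi=3(41)=70
lo=2(31)+hi=3(41)=72

Yes: 31+41=72


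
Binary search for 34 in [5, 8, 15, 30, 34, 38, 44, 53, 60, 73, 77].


Step 1: lo=0, hi=10, mid=5, val=38
Step 2: lo=0, hi=4, mid=2, val=15
Step 3: lo=3, hi=4, mid=3, val=30
Step 4: lo=4, hi=4, mid=4, val=34

Found at index 4


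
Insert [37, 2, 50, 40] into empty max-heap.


Insert 37: [37]
Insert 2: [37, 2]
Insert 50: [50, 2, 37]
Insert 40: [50, 40, 37, 2]

Final heap: [50, 40, 37, 2]


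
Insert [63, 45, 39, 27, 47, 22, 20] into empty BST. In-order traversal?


Insert 63: root
Insert 45: L from 63
Insert 39: L from 63 -> L from 45
Insert 27: L from 63 -> L from 45 -> L from 39
Insert 47: L from 63 -> R from 45
Insert 22: L from 63 -> L from 45 -> L from 39 -> L from 27
Insert 20: L from 63 -> L from 45 -> L from 39 -> L from 27 -> L from 22

In-order: [20, 22, 27, 39, 45, 47, 63]


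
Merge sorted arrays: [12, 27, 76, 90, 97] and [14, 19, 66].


Take 12 from A
Take 14 from B
Take 19 from B
Take 27 from A
Take 66 from B

Merged: [12, 14, 19, 27, 66, 76, 90, 97]


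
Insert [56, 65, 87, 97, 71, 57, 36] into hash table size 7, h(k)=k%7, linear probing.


Insert 56: h=0 -> slot 0
Insert 65: h=2 -> slot 2
Insert 87: h=3 -> slot 3
Insert 97: h=6 -> slot 6
Insert 71: h=1 -> slot 1
Insert 57: h=1, 3 probes -> slot 4
Insert 36: h=1, 4 probes -> slot 5

Table: [56, 71, 65, 87, 57, 36, 97]


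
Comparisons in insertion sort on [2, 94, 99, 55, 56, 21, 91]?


Algorithm: insertion sort
Input: [2, 94, 99, 55, 56, 21, 91]
Sorted: [2, 21, 55, 56, 91, 94, 99]

16


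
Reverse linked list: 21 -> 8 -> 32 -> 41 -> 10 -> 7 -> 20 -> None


Step 1: curr=21, set curr.next=prev(None) | reversed so far: 21
Step 2: curr=8, set curr.next=prev(21) | reversed so far: 8 -> 21
Step 3: curr=32, set curr.next=prev(8) | reversed so far: 32 -> 8 -> 21
Step 4: curr=41, set curr.next=prev(32) | reversed so far: 41 -> 32 -> 8 -> 21
Step 5: curr=10, set curr.next=prev(41) | reversed so far: 10 -> 41 -> 32 -> 8 -> 21
Step 6: curr=7, set curr.next=prev(10) | reversed so far: 7 -> 10 -> 41 -> 32 -> 8 -> 21
Step 7: curr=20, set curr.next=prev(7) | reversed so far: 20 -> 7 -> 10 -> 41 -> 32 -> 8 -> 21

20 -> 7 -> 10 -> 41 -> 32 -> 8 -> 21 -> None


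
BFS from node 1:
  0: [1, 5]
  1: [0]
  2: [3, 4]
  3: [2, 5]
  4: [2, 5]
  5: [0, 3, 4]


Visit 1, enqueue [0]
Visit 0, enqueue [5]
Visit 5, enqueue [3, 4]
Visit 3, enqueue [2]
Visit 4, enqueue []
Visit 2, enqueue []

BFS order: [1, 0, 5, 3, 4, 2]


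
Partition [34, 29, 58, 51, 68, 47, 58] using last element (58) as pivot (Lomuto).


Pivot: 58
  34 <= 58: advance i (no swap)
  29 <= 58: advance i (no swap)
  58 <= 58: advance i (no swap)
  51 <= 58: advance i (no swap)
  47 <= 58: swap -> [34, 29, 58, 51, 47, 68, 58]
Place pivot at 5: [34, 29, 58, 51, 47, 58, 68]

Partitioned: [34, 29, 58, 51, 47, 58, 68]


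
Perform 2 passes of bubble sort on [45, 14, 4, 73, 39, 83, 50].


Initial: [45, 14, 4, 73, 39, 83, 50]
Pass 1: [14, 4, 45, 39, 73, 50, 83] (4 swaps)
Pass 2: [4, 14, 39, 45, 50, 73, 83] (3 swaps)

After 2 passes: [4, 14, 39, 45, 50, 73, 83]


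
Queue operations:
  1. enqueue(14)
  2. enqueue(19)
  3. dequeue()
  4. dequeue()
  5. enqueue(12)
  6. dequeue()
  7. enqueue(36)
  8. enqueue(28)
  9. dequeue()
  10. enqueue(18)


enqueue(14) -> [14]
enqueue(19) -> [14, 19]
dequeue()->14, [19]
dequeue()->19, []
enqueue(12) -> [12]
dequeue()->12, []
enqueue(36) -> [36]
enqueue(28) -> [36, 28]
dequeue()->36, [28]
enqueue(18) -> [28, 18]

Final queue: [28, 18]


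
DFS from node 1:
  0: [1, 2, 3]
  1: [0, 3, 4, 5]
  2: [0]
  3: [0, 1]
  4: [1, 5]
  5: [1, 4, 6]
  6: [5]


Visit 1, push [5, 4, 3, 0]
Visit 0, push [3, 2]
Visit 2, push []
Visit 3, push []
Visit 4, push [5]
Visit 5, push [6]
Visit 6, push []

DFS order: [1, 0, 2, 3, 4, 5, 6]


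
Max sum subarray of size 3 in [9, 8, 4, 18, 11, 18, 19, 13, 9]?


[0:3]: 21
[1:4]: 30
[2:5]: 33
[3:6]: 47
[4:7]: 48
[5:8]: 50
[6:9]: 41

Max: 50 at [5:8]


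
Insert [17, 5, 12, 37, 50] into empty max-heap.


Insert 17: [17]
Insert 5: [17, 5]
Insert 12: [17, 5, 12]
Insert 37: [37, 17, 12, 5]
Insert 50: [50, 37, 12, 5, 17]

Final heap: [50, 37, 12, 5, 17]


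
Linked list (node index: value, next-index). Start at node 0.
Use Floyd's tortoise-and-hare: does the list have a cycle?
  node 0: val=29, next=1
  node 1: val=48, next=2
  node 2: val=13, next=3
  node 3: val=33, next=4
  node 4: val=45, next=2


Floyd's tortoise (slow, +1) and hare (fast, +2):
  init: slow=0, fast=0
  step 1: slow=1, fast=2
  step 2: slow=2, fast=4
  step 3: slow=3, fast=3
  slow == fast at node 3: cycle detected

Cycle: yes


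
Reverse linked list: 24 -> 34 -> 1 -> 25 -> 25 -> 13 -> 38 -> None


Step 1: curr=24, set curr.next=prev(None) | reversed so far: 24
Step 2: curr=34, set curr.next=prev(24) | reversed so far: 34 -> 24
Step 3: curr=1, set curr.next=prev(34) | reversed so far: 1 -> 34 -> 24
Step 4: curr=25, set curr.next=prev(1) | reversed so far: 25 -> 1 -> 34 -> 24
Step 5: curr=25, set curr.next=prev(25) | reversed so far: 25 -> 25 -> 1 -> 34 -> 24
Step 6: curr=13, set curr.next=prev(25) | reversed so far: 13 -> 25 -> 25 -> 1 -> 34 -> 24
Step 7: curr=38, set curr.next=prev(13) | reversed so far: 38 -> 13 -> 25 -> 25 -> 1 -> 34 -> 24

38 -> 13 -> 25 -> 25 -> 1 -> 34 -> 24 -> None


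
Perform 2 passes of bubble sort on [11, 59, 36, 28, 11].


Initial: [11, 59, 36, 28, 11]
Pass 1: [11, 36, 28, 11, 59] (3 swaps)
Pass 2: [11, 28, 11, 36, 59] (2 swaps)

After 2 passes: [11, 28, 11, 36, 59]


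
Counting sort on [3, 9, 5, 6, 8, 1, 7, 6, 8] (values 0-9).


Input: [3, 9, 5, 6, 8, 1, 7, 6, 8]
Counts: [0, 1, 0, 1, 0, 1, 2, 1, 2, 1]

Sorted: [1, 3, 5, 6, 6, 7, 8, 8, 9]


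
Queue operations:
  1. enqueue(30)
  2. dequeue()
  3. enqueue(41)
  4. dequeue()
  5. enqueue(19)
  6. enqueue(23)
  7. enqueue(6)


enqueue(30) -> [30]
dequeue()->30, []
enqueue(41) -> [41]
dequeue()->41, []
enqueue(19) -> [19]
enqueue(23) -> [19, 23]
enqueue(6) -> [19, 23, 6]

Final queue: [19, 23, 6]


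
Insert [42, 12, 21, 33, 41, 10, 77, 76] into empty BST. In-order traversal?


Insert 42: root
Insert 12: L from 42
Insert 21: L from 42 -> R from 12
Insert 33: L from 42 -> R from 12 -> R from 21
Insert 41: L from 42 -> R from 12 -> R from 21 -> R from 33
Insert 10: L from 42 -> L from 12
Insert 77: R from 42
Insert 76: R from 42 -> L from 77

In-order: [10, 12, 21, 33, 41, 42, 76, 77]


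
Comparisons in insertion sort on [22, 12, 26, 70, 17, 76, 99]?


Algorithm: insertion sort
Input: [22, 12, 26, 70, 17, 76, 99]
Sorted: [12, 17, 22, 26, 70, 76, 99]

9


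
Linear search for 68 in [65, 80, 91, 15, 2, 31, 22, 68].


i=0: 65!=68
i=1: 80!=68
i=2: 91!=68
i=3: 15!=68
i=4: 2!=68
i=5: 31!=68
i=6: 22!=68
i=7: 68==68 found!

Found at 7, 8 comps


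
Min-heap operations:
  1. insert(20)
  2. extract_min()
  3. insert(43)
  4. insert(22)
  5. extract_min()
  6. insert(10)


insert(20) -> [20]
extract_min()->20, []
insert(43) -> [43]
insert(22) -> [22, 43]
extract_min()->22, [43]
insert(10) -> [10, 43]

Final heap: [10, 43]


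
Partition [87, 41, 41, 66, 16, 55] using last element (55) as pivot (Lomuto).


Pivot: 55
  41 <= 55: swap -> [41, 87, 41, 66, 16, 55]
  41 <= 55: swap -> [41, 41, 87, 66, 16, 55]
  16 <= 55: swap -> [41, 41, 16, 66, 87, 55]
Place pivot at 3: [41, 41, 16, 55, 87, 66]

Partitioned: [41, 41, 16, 55, 87, 66]


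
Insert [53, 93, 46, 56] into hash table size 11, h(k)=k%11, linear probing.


Insert 53: h=9 -> slot 9
Insert 93: h=5 -> slot 5
Insert 46: h=2 -> slot 2
Insert 56: h=1 -> slot 1

Table: [None, 56, 46, None, None, 93, None, None, None, 53, None]


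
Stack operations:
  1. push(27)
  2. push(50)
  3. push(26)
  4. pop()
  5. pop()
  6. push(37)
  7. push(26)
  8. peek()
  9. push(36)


push(27) -> [27]
push(50) -> [27, 50]
push(26) -> [27, 50, 26]
pop()->26, [27, 50]
pop()->50, [27]
push(37) -> [27, 37]
push(26) -> [27, 37, 26]
peek()->26
push(36) -> [27, 37, 26, 36]

Final stack: [27, 37, 26, 36]


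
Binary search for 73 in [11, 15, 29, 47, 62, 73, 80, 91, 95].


Step 1: lo=0, hi=8, mid=4, val=62
Step 2: lo=5, hi=8, mid=6, val=80
Step 3: lo=5, hi=5, mid=5, val=73

Found at index 5


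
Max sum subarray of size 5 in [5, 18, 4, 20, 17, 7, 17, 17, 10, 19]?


[0:5]: 64
[1:6]: 66
[2:7]: 65
[3:8]: 78
[4:9]: 68
[5:10]: 70

Max: 78 at [3:8]


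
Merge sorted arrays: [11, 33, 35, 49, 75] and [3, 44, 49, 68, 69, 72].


Take 3 from B
Take 11 from A
Take 33 from A
Take 35 from A
Take 44 from B
Take 49 from A
Take 49 from B
Take 68 from B
Take 69 from B
Take 72 from B

Merged: [3, 11, 33, 35, 44, 49, 49, 68, 69, 72, 75]


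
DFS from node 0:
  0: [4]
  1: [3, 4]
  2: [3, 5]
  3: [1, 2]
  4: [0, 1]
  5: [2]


Visit 0, push [4]
Visit 4, push [1]
Visit 1, push [3]
Visit 3, push [2]
Visit 2, push [5]
Visit 5, push []

DFS order: [0, 4, 1, 3, 2, 5]


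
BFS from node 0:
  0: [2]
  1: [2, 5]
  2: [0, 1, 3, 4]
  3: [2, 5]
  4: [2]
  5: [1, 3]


Visit 0, enqueue [2]
Visit 2, enqueue [1, 3, 4]
Visit 1, enqueue [5]
Visit 3, enqueue []
Visit 4, enqueue []
Visit 5, enqueue []

BFS order: [0, 2, 1, 3, 4, 5]


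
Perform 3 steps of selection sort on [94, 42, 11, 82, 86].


Initial: [94, 42, 11, 82, 86]
Step 1: min=11 at 2
  Swap: [11, 42, 94, 82, 86]
Step 2: min=42 at 1
  Swap: [11, 42, 94, 82, 86]
Step 3: min=82 at 3
  Swap: [11, 42, 82, 94, 86]

After 3 steps: [11, 42, 82, 94, 86]


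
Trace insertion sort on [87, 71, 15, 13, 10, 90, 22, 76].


Initial: [87, 71, 15, 13, 10, 90, 22, 76]
Insert 71: [71, 87, 15, 13, 10, 90, 22, 76]
Insert 15: [15, 71, 87, 13, 10, 90, 22, 76]
Insert 13: [13, 15, 71, 87, 10, 90, 22, 76]
Insert 10: [10, 13, 15, 71, 87, 90, 22, 76]
Insert 90: [10, 13, 15, 71, 87, 90, 22, 76]
Insert 22: [10, 13, 15, 22, 71, 87, 90, 76]
Insert 76: [10, 13, 15, 22, 71, 76, 87, 90]

Sorted: [10, 13, 15, 22, 71, 76, 87, 90]


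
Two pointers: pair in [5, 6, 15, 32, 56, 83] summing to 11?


lo=0(5)+hi=5(83)=88
lo=0(5)+hi=4(56)=61
lo=0(5)+hi=3(32)=37
lo=0(5)+hi=2(15)=20
lo=0(5)+hi=1(6)=11

Yes: 5+6=11


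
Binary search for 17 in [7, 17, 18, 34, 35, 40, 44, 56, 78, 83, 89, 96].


Step 1: lo=0, hi=11, mid=5, val=40
Step 2: lo=0, hi=4, mid=2, val=18
Step 3: lo=0, hi=1, mid=0, val=7
Step 4: lo=1, hi=1, mid=1, val=17

Found at index 1


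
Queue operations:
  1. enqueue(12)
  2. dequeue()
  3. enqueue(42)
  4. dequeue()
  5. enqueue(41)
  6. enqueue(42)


enqueue(12) -> [12]
dequeue()->12, []
enqueue(42) -> [42]
dequeue()->42, []
enqueue(41) -> [41]
enqueue(42) -> [41, 42]

Final queue: [41, 42]


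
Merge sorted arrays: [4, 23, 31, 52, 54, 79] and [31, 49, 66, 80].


Take 4 from A
Take 23 from A
Take 31 from A
Take 31 from B
Take 49 from B
Take 52 from A
Take 54 from A
Take 66 from B
Take 79 from A

Merged: [4, 23, 31, 31, 49, 52, 54, 66, 79, 80]


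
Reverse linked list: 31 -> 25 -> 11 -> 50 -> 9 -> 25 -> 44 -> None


Step 1: curr=31, set curr.next=prev(None) | reversed so far: 31
Step 2: curr=25, set curr.next=prev(31) | reversed so far: 25 -> 31
Step 3: curr=11, set curr.next=prev(25) | reversed so far: 11 -> 25 -> 31
Step 4: curr=50, set curr.next=prev(11) | reversed so far: 50 -> 11 -> 25 -> 31
Step 5: curr=9, set curr.next=prev(50) | reversed so far: 9 -> 50 -> 11 -> 25 -> 31
Step 6: curr=25, set curr.next=prev(9) | reversed so far: 25 -> 9 -> 50 -> 11 -> 25 -> 31
Step 7: curr=44, set curr.next=prev(25) | reversed so far: 44 -> 25 -> 9 -> 50 -> 11 -> 25 -> 31

44 -> 25 -> 9 -> 50 -> 11 -> 25 -> 31 -> None


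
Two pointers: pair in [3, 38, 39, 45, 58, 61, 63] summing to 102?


lo=0(3)+hi=6(63)=66
lo=1(38)+hi=6(63)=101
lo=2(39)+hi=6(63)=102

Yes: 39+63=102


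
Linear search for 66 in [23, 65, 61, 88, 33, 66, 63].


i=0: 23!=66
i=1: 65!=66
i=2: 61!=66
i=3: 88!=66
i=4: 33!=66
i=5: 66==66 found!

Found at 5, 6 comps


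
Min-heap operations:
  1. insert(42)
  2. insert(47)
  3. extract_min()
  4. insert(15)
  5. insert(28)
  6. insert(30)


insert(42) -> [42]
insert(47) -> [42, 47]
extract_min()->42, [47]
insert(15) -> [15, 47]
insert(28) -> [15, 47, 28]
insert(30) -> [15, 30, 28, 47]

Final heap: [15, 30, 28, 47]


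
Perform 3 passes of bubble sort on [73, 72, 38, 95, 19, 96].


Initial: [73, 72, 38, 95, 19, 96]
Pass 1: [72, 38, 73, 19, 95, 96] (3 swaps)
Pass 2: [38, 72, 19, 73, 95, 96] (2 swaps)
Pass 3: [38, 19, 72, 73, 95, 96] (1 swaps)

After 3 passes: [38, 19, 72, 73, 95, 96]


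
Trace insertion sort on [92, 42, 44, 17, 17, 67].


Initial: [92, 42, 44, 17, 17, 67]
Insert 42: [42, 92, 44, 17, 17, 67]
Insert 44: [42, 44, 92, 17, 17, 67]
Insert 17: [17, 42, 44, 92, 17, 67]
Insert 17: [17, 17, 42, 44, 92, 67]
Insert 67: [17, 17, 42, 44, 67, 92]

Sorted: [17, 17, 42, 44, 67, 92]


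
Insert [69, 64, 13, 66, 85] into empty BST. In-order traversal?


Insert 69: root
Insert 64: L from 69
Insert 13: L from 69 -> L from 64
Insert 66: L from 69 -> R from 64
Insert 85: R from 69

In-order: [13, 64, 66, 69, 85]


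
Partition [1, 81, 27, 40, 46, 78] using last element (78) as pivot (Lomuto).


Pivot: 78
  1 <= 78: advance i (no swap)
  27 <= 78: swap -> [1, 27, 81, 40, 46, 78]
  40 <= 78: swap -> [1, 27, 40, 81, 46, 78]
  46 <= 78: swap -> [1, 27, 40, 46, 81, 78]
Place pivot at 4: [1, 27, 40, 46, 78, 81]

Partitioned: [1, 27, 40, 46, 78, 81]


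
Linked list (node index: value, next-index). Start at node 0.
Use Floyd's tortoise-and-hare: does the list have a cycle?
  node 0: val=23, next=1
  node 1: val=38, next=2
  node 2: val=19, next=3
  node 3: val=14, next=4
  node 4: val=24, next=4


Floyd's tortoise (slow, +1) and hare (fast, +2):
  init: slow=0, fast=0
  step 1: slow=1, fast=2
  step 2: slow=2, fast=4
  step 3: slow=3, fast=4
  step 4: slow=4, fast=4
  slow == fast at node 4: cycle detected

Cycle: yes


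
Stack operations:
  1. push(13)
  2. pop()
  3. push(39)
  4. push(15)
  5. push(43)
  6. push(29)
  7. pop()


push(13) -> [13]
pop()->13, []
push(39) -> [39]
push(15) -> [39, 15]
push(43) -> [39, 15, 43]
push(29) -> [39, 15, 43, 29]
pop()->29, [39, 15, 43]

Final stack: [39, 15, 43]


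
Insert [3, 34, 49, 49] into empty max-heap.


Insert 3: [3]
Insert 34: [34, 3]
Insert 49: [49, 3, 34]
Insert 49: [49, 49, 34, 3]

Final heap: [49, 49, 34, 3]


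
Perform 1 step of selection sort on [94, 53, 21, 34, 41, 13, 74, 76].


Initial: [94, 53, 21, 34, 41, 13, 74, 76]
Step 1: min=13 at 5
  Swap: [13, 53, 21, 34, 41, 94, 74, 76]

After 1 step: [13, 53, 21, 34, 41, 94, 74, 76]


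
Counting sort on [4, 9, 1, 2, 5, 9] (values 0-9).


Input: [4, 9, 1, 2, 5, 9]
Counts: [0, 1, 1, 0, 1, 1, 0, 0, 0, 2]

Sorted: [1, 2, 4, 5, 9, 9]


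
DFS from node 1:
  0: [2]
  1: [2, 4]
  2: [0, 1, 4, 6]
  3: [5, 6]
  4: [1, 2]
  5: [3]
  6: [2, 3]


Visit 1, push [4, 2]
Visit 2, push [6, 4, 0]
Visit 0, push []
Visit 4, push []
Visit 6, push [3]
Visit 3, push [5]
Visit 5, push []

DFS order: [1, 2, 0, 4, 6, 3, 5]


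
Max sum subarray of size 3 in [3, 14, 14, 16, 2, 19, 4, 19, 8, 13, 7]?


[0:3]: 31
[1:4]: 44
[2:5]: 32
[3:6]: 37
[4:7]: 25
[5:8]: 42
[6:9]: 31
[7:10]: 40
[8:11]: 28

Max: 44 at [1:4]


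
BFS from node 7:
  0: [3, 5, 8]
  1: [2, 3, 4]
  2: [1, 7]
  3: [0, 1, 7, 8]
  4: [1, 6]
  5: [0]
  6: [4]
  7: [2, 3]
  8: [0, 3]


Visit 7, enqueue [2, 3]
Visit 2, enqueue [1]
Visit 3, enqueue [0, 8]
Visit 1, enqueue [4]
Visit 0, enqueue [5]
Visit 8, enqueue []
Visit 4, enqueue [6]
Visit 5, enqueue []
Visit 6, enqueue []

BFS order: [7, 2, 3, 1, 0, 8, 4, 5, 6]


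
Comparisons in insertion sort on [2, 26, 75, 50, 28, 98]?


Algorithm: insertion sort
Input: [2, 26, 75, 50, 28, 98]
Sorted: [2, 26, 28, 50, 75, 98]

8


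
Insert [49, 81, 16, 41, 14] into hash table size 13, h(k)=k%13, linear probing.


Insert 49: h=10 -> slot 10
Insert 81: h=3 -> slot 3
Insert 16: h=3, 1 probes -> slot 4
Insert 41: h=2 -> slot 2
Insert 14: h=1 -> slot 1

Table: [None, 14, 41, 81, 16, None, None, None, None, None, 49, None, None]


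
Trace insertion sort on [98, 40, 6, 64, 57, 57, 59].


Initial: [98, 40, 6, 64, 57, 57, 59]
Insert 40: [40, 98, 6, 64, 57, 57, 59]
Insert 6: [6, 40, 98, 64, 57, 57, 59]
Insert 64: [6, 40, 64, 98, 57, 57, 59]
Insert 57: [6, 40, 57, 64, 98, 57, 59]
Insert 57: [6, 40, 57, 57, 64, 98, 59]
Insert 59: [6, 40, 57, 57, 59, 64, 98]

Sorted: [6, 40, 57, 57, 59, 64, 98]


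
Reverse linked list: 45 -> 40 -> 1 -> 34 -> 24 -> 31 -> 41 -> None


Step 1: curr=45, set curr.next=prev(None) | reversed so far: 45
Step 2: curr=40, set curr.next=prev(45) | reversed so far: 40 -> 45
Step 3: curr=1, set curr.next=prev(40) | reversed so far: 1 -> 40 -> 45
Step 4: curr=34, set curr.next=prev(1) | reversed so far: 34 -> 1 -> 40 -> 45
Step 5: curr=24, set curr.next=prev(34) | reversed so far: 24 -> 34 -> 1 -> 40 -> 45
Step 6: curr=31, set curr.next=prev(24) | reversed so far: 31 -> 24 -> 34 -> 1 -> 40 -> 45
Step 7: curr=41, set curr.next=prev(31) | reversed so far: 41 -> 31 -> 24 -> 34 -> 1 -> 40 -> 45

41 -> 31 -> 24 -> 34 -> 1 -> 40 -> 45 -> None


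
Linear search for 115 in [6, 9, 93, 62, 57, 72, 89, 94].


i=0: 6!=115
i=1: 9!=115
i=2: 93!=115
i=3: 62!=115
i=4: 57!=115
i=5: 72!=115
i=6: 89!=115
i=7: 94!=115

Not found, 8 comps


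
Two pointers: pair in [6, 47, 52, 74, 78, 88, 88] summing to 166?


lo=0(6)+hi=6(88)=94
lo=1(47)+hi=6(88)=135
lo=2(52)+hi=6(88)=140
lo=3(74)+hi=6(88)=162
lo=4(78)+hi=6(88)=166

Yes: 78+88=166


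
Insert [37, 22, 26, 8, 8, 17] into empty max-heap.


Insert 37: [37]
Insert 22: [37, 22]
Insert 26: [37, 22, 26]
Insert 8: [37, 22, 26, 8]
Insert 8: [37, 22, 26, 8, 8]
Insert 17: [37, 22, 26, 8, 8, 17]

Final heap: [37, 22, 26, 8, 8, 17]


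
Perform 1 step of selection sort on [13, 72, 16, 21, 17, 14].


Initial: [13, 72, 16, 21, 17, 14]
Step 1: min=13 at 0
  Swap: [13, 72, 16, 21, 17, 14]

After 1 step: [13, 72, 16, 21, 17, 14]


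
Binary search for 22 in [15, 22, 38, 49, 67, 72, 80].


Step 1: lo=0, hi=6, mid=3, val=49
Step 2: lo=0, hi=2, mid=1, val=22

Found at index 1


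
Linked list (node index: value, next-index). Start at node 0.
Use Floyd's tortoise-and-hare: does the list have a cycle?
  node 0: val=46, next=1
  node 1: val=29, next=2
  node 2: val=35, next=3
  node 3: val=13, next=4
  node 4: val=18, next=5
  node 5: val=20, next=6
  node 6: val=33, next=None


Floyd's tortoise (slow, +1) and hare (fast, +2):
  init: slow=0, fast=0
  step 1: slow=1, fast=2
  step 2: slow=2, fast=4
  step 3: slow=3, fast=6
  step 4: fast -> None, no cycle

Cycle: no


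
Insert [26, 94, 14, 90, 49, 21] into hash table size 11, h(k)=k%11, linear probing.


Insert 26: h=4 -> slot 4
Insert 94: h=6 -> slot 6
Insert 14: h=3 -> slot 3
Insert 90: h=2 -> slot 2
Insert 49: h=5 -> slot 5
Insert 21: h=10 -> slot 10

Table: [None, None, 90, 14, 26, 49, 94, None, None, None, 21]


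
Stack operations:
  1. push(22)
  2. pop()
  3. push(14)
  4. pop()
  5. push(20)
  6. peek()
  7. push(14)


push(22) -> [22]
pop()->22, []
push(14) -> [14]
pop()->14, []
push(20) -> [20]
peek()->20
push(14) -> [20, 14]

Final stack: [20, 14]


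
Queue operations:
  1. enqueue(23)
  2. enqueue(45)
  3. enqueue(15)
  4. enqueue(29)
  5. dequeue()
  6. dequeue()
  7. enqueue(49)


enqueue(23) -> [23]
enqueue(45) -> [23, 45]
enqueue(15) -> [23, 45, 15]
enqueue(29) -> [23, 45, 15, 29]
dequeue()->23, [45, 15, 29]
dequeue()->45, [15, 29]
enqueue(49) -> [15, 29, 49]

Final queue: [15, 29, 49]


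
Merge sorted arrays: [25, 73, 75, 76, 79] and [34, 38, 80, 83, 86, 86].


Take 25 from A
Take 34 from B
Take 38 from B
Take 73 from A
Take 75 from A
Take 76 from A
Take 79 from A

Merged: [25, 34, 38, 73, 75, 76, 79, 80, 83, 86, 86]


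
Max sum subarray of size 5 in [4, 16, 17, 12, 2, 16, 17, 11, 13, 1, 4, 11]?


[0:5]: 51
[1:6]: 63
[2:7]: 64
[3:8]: 58
[4:9]: 59
[5:10]: 58
[6:11]: 46
[7:12]: 40

Max: 64 at [2:7]


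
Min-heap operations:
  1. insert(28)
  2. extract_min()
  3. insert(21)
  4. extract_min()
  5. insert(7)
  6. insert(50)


insert(28) -> [28]
extract_min()->28, []
insert(21) -> [21]
extract_min()->21, []
insert(7) -> [7]
insert(50) -> [7, 50]

Final heap: [7, 50]


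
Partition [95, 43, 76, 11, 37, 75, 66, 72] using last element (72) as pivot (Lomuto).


Pivot: 72
  43 <= 72: swap -> [43, 95, 76, 11, 37, 75, 66, 72]
  11 <= 72: swap -> [43, 11, 76, 95, 37, 75, 66, 72]
  37 <= 72: swap -> [43, 11, 37, 95, 76, 75, 66, 72]
  66 <= 72: swap -> [43, 11, 37, 66, 76, 75, 95, 72]
Place pivot at 4: [43, 11, 37, 66, 72, 75, 95, 76]

Partitioned: [43, 11, 37, 66, 72, 75, 95, 76]


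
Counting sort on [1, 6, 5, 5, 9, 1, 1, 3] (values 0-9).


Input: [1, 6, 5, 5, 9, 1, 1, 3]
Counts: [0, 3, 0, 1, 0, 2, 1, 0, 0, 1]

Sorted: [1, 1, 1, 3, 5, 5, 6, 9]


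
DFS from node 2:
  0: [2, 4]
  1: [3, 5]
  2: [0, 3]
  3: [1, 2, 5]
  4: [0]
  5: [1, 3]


Visit 2, push [3, 0]
Visit 0, push [4]
Visit 4, push []
Visit 3, push [5, 1]
Visit 1, push [5]
Visit 5, push []

DFS order: [2, 0, 4, 3, 1, 5]


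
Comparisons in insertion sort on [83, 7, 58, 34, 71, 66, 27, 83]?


Algorithm: insertion sort
Input: [83, 7, 58, 34, 71, 66, 27, 83]
Sorted: [7, 27, 34, 58, 66, 71, 83, 83]

18


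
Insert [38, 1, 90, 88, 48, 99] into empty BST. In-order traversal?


Insert 38: root
Insert 1: L from 38
Insert 90: R from 38
Insert 88: R from 38 -> L from 90
Insert 48: R from 38 -> L from 90 -> L from 88
Insert 99: R from 38 -> R from 90

In-order: [1, 38, 48, 88, 90, 99]


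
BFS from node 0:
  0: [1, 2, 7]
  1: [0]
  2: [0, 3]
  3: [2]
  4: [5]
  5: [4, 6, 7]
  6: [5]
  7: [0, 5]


Visit 0, enqueue [1, 2, 7]
Visit 1, enqueue []
Visit 2, enqueue [3]
Visit 7, enqueue [5]
Visit 3, enqueue []
Visit 5, enqueue [4, 6]
Visit 4, enqueue []
Visit 6, enqueue []

BFS order: [0, 1, 2, 7, 3, 5, 4, 6]


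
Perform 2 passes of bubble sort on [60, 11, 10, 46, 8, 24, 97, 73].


Initial: [60, 11, 10, 46, 8, 24, 97, 73]
Pass 1: [11, 10, 46, 8, 24, 60, 73, 97] (6 swaps)
Pass 2: [10, 11, 8, 24, 46, 60, 73, 97] (3 swaps)

After 2 passes: [10, 11, 8, 24, 46, 60, 73, 97]


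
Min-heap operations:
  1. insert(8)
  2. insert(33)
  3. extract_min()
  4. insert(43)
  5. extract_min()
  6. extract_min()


insert(8) -> [8]
insert(33) -> [8, 33]
extract_min()->8, [33]
insert(43) -> [33, 43]
extract_min()->33, [43]
extract_min()->43, []

Final heap: []


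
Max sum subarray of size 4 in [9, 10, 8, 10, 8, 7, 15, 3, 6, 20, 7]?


[0:4]: 37
[1:5]: 36
[2:6]: 33
[3:7]: 40
[4:8]: 33
[5:9]: 31
[6:10]: 44
[7:11]: 36

Max: 44 at [6:10]


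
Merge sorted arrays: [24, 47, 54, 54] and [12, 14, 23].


Take 12 from B
Take 14 from B
Take 23 from B

Merged: [12, 14, 23, 24, 47, 54, 54]


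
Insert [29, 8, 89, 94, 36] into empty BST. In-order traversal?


Insert 29: root
Insert 8: L from 29
Insert 89: R from 29
Insert 94: R from 29 -> R from 89
Insert 36: R from 29 -> L from 89

In-order: [8, 29, 36, 89, 94]


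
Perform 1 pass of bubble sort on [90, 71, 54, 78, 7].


Initial: [90, 71, 54, 78, 7]
Pass 1: [71, 54, 78, 7, 90] (4 swaps)

After 1 pass: [71, 54, 78, 7, 90]


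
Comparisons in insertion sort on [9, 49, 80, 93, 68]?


Algorithm: insertion sort
Input: [9, 49, 80, 93, 68]
Sorted: [9, 49, 68, 80, 93]

6


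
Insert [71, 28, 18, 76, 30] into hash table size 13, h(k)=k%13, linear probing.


Insert 71: h=6 -> slot 6
Insert 28: h=2 -> slot 2
Insert 18: h=5 -> slot 5
Insert 76: h=11 -> slot 11
Insert 30: h=4 -> slot 4

Table: [None, None, 28, None, 30, 18, 71, None, None, None, None, 76, None]


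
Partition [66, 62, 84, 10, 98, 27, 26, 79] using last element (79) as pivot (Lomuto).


Pivot: 79
  66 <= 79: advance i (no swap)
  62 <= 79: advance i (no swap)
  10 <= 79: swap -> [66, 62, 10, 84, 98, 27, 26, 79]
  27 <= 79: swap -> [66, 62, 10, 27, 98, 84, 26, 79]
  26 <= 79: swap -> [66, 62, 10, 27, 26, 84, 98, 79]
Place pivot at 5: [66, 62, 10, 27, 26, 79, 98, 84]

Partitioned: [66, 62, 10, 27, 26, 79, 98, 84]


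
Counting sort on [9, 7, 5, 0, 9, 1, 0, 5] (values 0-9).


Input: [9, 7, 5, 0, 9, 1, 0, 5]
Counts: [2, 1, 0, 0, 0, 2, 0, 1, 0, 2]

Sorted: [0, 0, 1, 5, 5, 7, 9, 9]


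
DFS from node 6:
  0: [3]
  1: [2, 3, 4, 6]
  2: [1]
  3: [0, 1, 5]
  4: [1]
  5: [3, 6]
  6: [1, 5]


Visit 6, push [5, 1]
Visit 1, push [4, 3, 2]
Visit 2, push []
Visit 3, push [5, 0]
Visit 0, push []
Visit 5, push []
Visit 4, push []

DFS order: [6, 1, 2, 3, 0, 5, 4]


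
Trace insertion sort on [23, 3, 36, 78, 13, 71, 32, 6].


Initial: [23, 3, 36, 78, 13, 71, 32, 6]
Insert 3: [3, 23, 36, 78, 13, 71, 32, 6]
Insert 36: [3, 23, 36, 78, 13, 71, 32, 6]
Insert 78: [3, 23, 36, 78, 13, 71, 32, 6]
Insert 13: [3, 13, 23, 36, 78, 71, 32, 6]
Insert 71: [3, 13, 23, 36, 71, 78, 32, 6]
Insert 32: [3, 13, 23, 32, 36, 71, 78, 6]
Insert 6: [3, 6, 13, 23, 32, 36, 71, 78]

Sorted: [3, 6, 13, 23, 32, 36, 71, 78]


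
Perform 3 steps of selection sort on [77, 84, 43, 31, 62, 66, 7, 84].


Initial: [77, 84, 43, 31, 62, 66, 7, 84]
Step 1: min=7 at 6
  Swap: [7, 84, 43, 31, 62, 66, 77, 84]
Step 2: min=31 at 3
  Swap: [7, 31, 43, 84, 62, 66, 77, 84]
Step 3: min=43 at 2
  Swap: [7, 31, 43, 84, 62, 66, 77, 84]

After 3 steps: [7, 31, 43, 84, 62, 66, 77, 84]


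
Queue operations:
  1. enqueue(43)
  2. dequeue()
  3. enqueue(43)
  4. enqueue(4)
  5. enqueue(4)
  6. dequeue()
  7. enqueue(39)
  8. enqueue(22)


enqueue(43) -> [43]
dequeue()->43, []
enqueue(43) -> [43]
enqueue(4) -> [43, 4]
enqueue(4) -> [43, 4, 4]
dequeue()->43, [4, 4]
enqueue(39) -> [4, 4, 39]
enqueue(22) -> [4, 4, 39, 22]

Final queue: [4, 4, 39, 22]


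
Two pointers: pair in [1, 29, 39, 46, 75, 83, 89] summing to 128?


lo=0(1)+hi=6(89)=90
lo=1(29)+hi=6(89)=118
lo=2(39)+hi=6(89)=128

Yes: 39+89=128


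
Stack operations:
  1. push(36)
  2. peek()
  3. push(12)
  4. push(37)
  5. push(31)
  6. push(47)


push(36) -> [36]
peek()->36
push(12) -> [36, 12]
push(37) -> [36, 12, 37]
push(31) -> [36, 12, 37, 31]
push(47) -> [36, 12, 37, 31, 47]

Final stack: [36, 12, 37, 31, 47]


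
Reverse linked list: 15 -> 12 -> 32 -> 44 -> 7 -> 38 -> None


Step 1: curr=15, set curr.next=prev(None) | reversed so far: 15
Step 2: curr=12, set curr.next=prev(15) | reversed so far: 12 -> 15
Step 3: curr=32, set curr.next=prev(12) | reversed so far: 32 -> 12 -> 15
Step 4: curr=44, set curr.next=prev(32) | reversed so far: 44 -> 32 -> 12 -> 15
Step 5: curr=7, set curr.next=prev(44) | reversed so far: 7 -> 44 -> 32 -> 12 -> 15
Step 6: curr=38, set curr.next=prev(7) | reversed so far: 38 -> 7 -> 44 -> 32 -> 12 -> 15

38 -> 7 -> 44 -> 32 -> 12 -> 15 -> None
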